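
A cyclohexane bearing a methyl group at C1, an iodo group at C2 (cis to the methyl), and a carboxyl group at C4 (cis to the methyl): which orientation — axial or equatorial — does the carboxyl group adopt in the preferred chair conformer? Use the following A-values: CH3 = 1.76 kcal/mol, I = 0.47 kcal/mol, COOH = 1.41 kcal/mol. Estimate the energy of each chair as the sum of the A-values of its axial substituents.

Chair I (methyl axial, iodo equatorial, carboxyl equatorial): E = 1.76 kcal/mol.
Chair II (methyl equatorial, iodo axial, carboxyl axial): E = 1.88 kcal/mol.
Chair I is the more stable (lower-energy) conformer, and in that chair the carboxyl group is equatorial.

equatorial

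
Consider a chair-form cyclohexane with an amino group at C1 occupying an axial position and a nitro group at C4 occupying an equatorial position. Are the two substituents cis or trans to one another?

cis

C1 and C4 have opposite parity, so their axial bonds point in opposite directions.
With opposite-parity carbons, two substituents on the same face are one axial and one equatorial; opposite faces give both axial or both equatorial.
Here the groups are axial/equatorial → same face → cis.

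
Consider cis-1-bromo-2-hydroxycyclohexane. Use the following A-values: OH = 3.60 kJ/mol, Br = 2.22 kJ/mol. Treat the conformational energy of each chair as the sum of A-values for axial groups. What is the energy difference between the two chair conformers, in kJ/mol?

C1 and C2 have opposite parity, so for the cis isomer the two substituents are one axial and one equatorial in each chair.
Chair I (hydroxyl axial, bromo equatorial): E = 3.60 kJ/mol.
Chair II (hydroxyl equatorial, bromo axial): E = 2.22 kJ/mol.
ΔE = 3.60 − 2.22 = 1.38 kJ/mol; chair II is more stable.

1.38 kJ/mol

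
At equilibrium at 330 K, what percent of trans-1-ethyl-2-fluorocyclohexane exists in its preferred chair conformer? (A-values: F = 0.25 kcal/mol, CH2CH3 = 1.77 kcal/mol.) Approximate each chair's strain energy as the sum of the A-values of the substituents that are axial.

C1 and C2 have opposite parity, so for the trans isomer the two substituents are e,e in one chair and a,a in the other.
Chair I (fluoro axial, ethyl axial): E = 2.02 kcal/mol; chair II (fluoro equatorial, ethyl equatorial): E = 0.00 kcal/mol.
ΔG = 2.02 kcal/mol between the two chairs.
K = exp(ΔG/RT) with R = 1.987×10⁻³ kcal mol⁻¹ K⁻¹ and T = 330 K gives K ≈ 21.8.
Fraction in the lower-energy chair = K/(K+1) = 95.6%.

95.6%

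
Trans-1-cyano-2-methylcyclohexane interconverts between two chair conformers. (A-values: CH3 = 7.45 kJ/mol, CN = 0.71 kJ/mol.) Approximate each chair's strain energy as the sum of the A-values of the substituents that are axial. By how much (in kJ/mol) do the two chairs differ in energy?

C1 and C2 have opposite parity, so for the trans isomer the two substituents are e,e in one chair and a,a in the other.
Chair I (methyl axial, cyano axial): E = 8.16 kJ/mol.
Chair II (methyl equatorial, cyano equatorial): E = 0.00 kJ/mol.
ΔE = 8.16 − 0.00 = 8.16 kJ/mol; chair II is more stable.

8.16 kJ/mol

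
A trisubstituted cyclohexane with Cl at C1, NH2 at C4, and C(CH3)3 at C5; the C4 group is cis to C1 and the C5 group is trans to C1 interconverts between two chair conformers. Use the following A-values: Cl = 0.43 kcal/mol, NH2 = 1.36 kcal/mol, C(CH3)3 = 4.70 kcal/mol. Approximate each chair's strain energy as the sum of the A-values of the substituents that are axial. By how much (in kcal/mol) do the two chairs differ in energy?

5.63 kcal/mol

Chair I (chloro axial, amino equatorial, tert-butyl equatorial): E = 0.43 kcal/mol.
Chair II (chloro equatorial, amino axial, tert-butyl axial): E = 6.06 kcal/mol.
ΔE = 6.06 − 0.43 = 5.63 kcal/mol; chair I is more stable.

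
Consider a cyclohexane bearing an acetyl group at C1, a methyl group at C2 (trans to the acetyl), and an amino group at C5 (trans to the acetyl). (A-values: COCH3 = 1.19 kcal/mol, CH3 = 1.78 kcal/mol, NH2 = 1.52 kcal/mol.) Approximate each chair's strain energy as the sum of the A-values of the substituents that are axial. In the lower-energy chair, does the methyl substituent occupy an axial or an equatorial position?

Chair I (acetyl axial, methyl axial, amino equatorial): E = 2.97 kcal/mol.
Chair II (acetyl equatorial, methyl equatorial, amino axial): E = 1.52 kcal/mol.
Chair II is the more stable (lower-energy) conformer, and in that chair the methyl group is equatorial.

equatorial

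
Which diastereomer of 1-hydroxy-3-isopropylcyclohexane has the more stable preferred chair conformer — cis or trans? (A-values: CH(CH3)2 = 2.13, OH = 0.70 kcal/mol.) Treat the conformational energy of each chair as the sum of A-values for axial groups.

At 1,3 positions (parity same): cis → (e,e or a,a); trans → (a,e or e,a).
Best chair for cis: E = 0.00 kcal/mol; best chair for trans: E = 0.70 kcal/mol.
The cis isomer is lower by 0.70 kcal/mol.

cis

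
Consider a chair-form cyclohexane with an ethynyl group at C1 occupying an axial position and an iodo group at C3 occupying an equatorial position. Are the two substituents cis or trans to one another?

trans

C1 and C3 have the same parity, so their axial bonds point in the same direction.
With same-parity carbons, two substituents on the same face are both axial or both equatorial; opposite faces give one of each.
Here the groups are axial/equatorial → opposite face → trans.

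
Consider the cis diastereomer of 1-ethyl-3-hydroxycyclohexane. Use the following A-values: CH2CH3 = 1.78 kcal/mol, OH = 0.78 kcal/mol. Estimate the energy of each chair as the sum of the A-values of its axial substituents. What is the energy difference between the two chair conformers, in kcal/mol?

C1 and C3 have the same parity, so for the cis isomer the two substituents are e,e in one chair and a,a in the other.
Chair I (ethyl axial, hydroxyl axial): E = 2.56 kcal/mol.
Chair II (ethyl equatorial, hydroxyl equatorial): E = 0.00 kcal/mol.
ΔE = 2.56 − 0.00 = 2.56 kcal/mol; chair II is more stable.

2.56 kcal/mol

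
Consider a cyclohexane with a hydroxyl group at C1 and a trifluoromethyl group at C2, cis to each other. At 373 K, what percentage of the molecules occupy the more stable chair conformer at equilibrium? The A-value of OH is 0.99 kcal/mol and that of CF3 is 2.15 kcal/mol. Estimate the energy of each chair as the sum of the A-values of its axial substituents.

C1 and C2 have opposite parity, so for the cis isomer the two substituents are one axial and one equatorial in each chair.
Chair I (hydroxyl axial, trifluoromethyl equatorial): E = 0.99 kcal/mol; chair II (hydroxyl equatorial, trifluoromethyl axial): E = 2.15 kcal/mol.
ΔG = 1.16 kcal/mol between the two chairs.
K = exp(ΔG/RT) with R = 1.987×10⁻³ kcal mol⁻¹ K⁻¹ and T = 373 K gives K ≈ 4.78.
Fraction in the lower-energy chair = K/(K+1) = 82.7%.

82.7%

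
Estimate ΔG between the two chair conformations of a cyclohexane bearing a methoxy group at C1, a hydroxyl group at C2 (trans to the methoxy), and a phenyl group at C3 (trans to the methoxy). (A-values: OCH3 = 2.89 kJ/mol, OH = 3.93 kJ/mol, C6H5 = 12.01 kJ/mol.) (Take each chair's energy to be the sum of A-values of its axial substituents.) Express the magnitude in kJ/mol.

Chair I (methoxy axial, hydroxyl axial, phenyl equatorial): E = 6.82 kJ/mol.
Chair II (methoxy equatorial, hydroxyl equatorial, phenyl axial): E = 12.01 kJ/mol.
ΔE = 12.01 − 6.82 = 5.19 kJ/mol; chair I is more stable.

5.19 kJ/mol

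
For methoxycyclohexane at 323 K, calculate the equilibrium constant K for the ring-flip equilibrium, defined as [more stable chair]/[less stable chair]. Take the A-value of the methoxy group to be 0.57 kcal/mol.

One chair has the methoxy group axial (E = 0.57 kcal/mol) and the other has it equatorial (E = 0).
ΔG = 0.57 kcal/mol between the two chairs.
K = exp(ΔG/RT) with R = 1.987×10⁻³ kcal mol⁻¹ K⁻¹ and T = 323 K gives K ≈ 2.43.

K ≈ 2.43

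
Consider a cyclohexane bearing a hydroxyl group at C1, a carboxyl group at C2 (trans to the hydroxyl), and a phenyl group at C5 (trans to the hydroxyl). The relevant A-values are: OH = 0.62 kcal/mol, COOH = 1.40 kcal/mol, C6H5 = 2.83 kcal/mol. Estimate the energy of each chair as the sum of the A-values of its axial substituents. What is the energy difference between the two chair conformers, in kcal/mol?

0.81 kcal/mol

Chair I (hydroxyl axial, carboxyl axial, phenyl equatorial): E = 2.02 kcal/mol.
Chair II (hydroxyl equatorial, carboxyl equatorial, phenyl axial): E = 2.83 kcal/mol.
ΔE = 2.83 − 2.02 = 0.81 kcal/mol; chair I is more stable.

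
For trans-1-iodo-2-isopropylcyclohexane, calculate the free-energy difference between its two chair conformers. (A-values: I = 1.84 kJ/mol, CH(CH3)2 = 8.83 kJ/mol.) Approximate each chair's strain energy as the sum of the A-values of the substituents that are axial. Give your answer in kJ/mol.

C1 and C2 have opposite parity, so for the trans isomer the two substituents are e,e in one chair and a,a in the other.
Chair I (iodo axial, isopropyl axial): E = 10.67 kJ/mol.
Chair II (iodo equatorial, isopropyl equatorial): E = 0.00 kJ/mol.
ΔE = 10.67 − 0.00 = 10.67 kJ/mol; chair II is more stable.

10.67 kJ/mol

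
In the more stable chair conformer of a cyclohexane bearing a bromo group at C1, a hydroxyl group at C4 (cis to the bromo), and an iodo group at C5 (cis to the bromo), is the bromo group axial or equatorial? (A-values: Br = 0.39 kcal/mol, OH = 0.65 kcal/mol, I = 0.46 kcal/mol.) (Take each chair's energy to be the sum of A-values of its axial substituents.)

equatorial

Chair I (bromo axial, hydroxyl equatorial, iodo axial): E = 0.85 kcal/mol.
Chair II (bromo equatorial, hydroxyl axial, iodo equatorial): E = 0.65 kcal/mol.
Chair II is the more stable (lower-energy) conformer, and in that chair the bromo group is equatorial.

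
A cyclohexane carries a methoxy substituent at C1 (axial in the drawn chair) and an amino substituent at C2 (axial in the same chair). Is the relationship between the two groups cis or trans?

C1 and C2 have opposite parity, so their axial bonds point in opposite directions.
With opposite-parity carbons, two substituents on the same face are one axial and one equatorial; opposite faces give both axial or both equatorial.
Here the groups are axial/axial → opposite face → trans.

trans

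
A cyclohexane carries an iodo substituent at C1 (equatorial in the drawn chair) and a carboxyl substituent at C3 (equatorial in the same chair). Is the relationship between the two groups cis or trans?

C1 and C3 have the same parity, so their axial bonds point in the same direction.
With same-parity carbons, two substituents on the same face are both axial or both equatorial; opposite faces give one of each.
Here the groups are equatorial/equatorial → same face → cis.

cis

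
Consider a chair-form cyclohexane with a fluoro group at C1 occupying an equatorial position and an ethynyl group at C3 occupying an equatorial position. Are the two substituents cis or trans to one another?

cis

C1 and C3 have the same parity, so their axial bonds point in the same direction.
With same-parity carbons, two substituents on the same face are both axial or both equatorial; opposite faces give one of each.
Here the groups are equatorial/equatorial → same face → cis.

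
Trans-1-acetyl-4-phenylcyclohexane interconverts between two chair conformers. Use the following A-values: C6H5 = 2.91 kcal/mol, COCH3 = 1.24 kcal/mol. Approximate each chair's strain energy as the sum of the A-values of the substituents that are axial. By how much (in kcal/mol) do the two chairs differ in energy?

C1 and C4 have opposite parity, so for the trans isomer the two substituents are e,e in one chair and a,a in the other.
Chair I (phenyl axial, acetyl axial): E = 4.15 kcal/mol.
Chair II (phenyl equatorial, acetyl equatorial): E = 0.00 kcal/mol.
ΔE = 4.15 − 0.00 = 4.15 kcal/mol; chair II is more stable.

4.15 kcal/mol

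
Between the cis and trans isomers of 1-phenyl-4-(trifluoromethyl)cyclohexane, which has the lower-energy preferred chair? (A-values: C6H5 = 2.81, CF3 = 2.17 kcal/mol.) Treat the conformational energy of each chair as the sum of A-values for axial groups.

At 1,4 positions (parity opposite): cis → (a,e or e,a); trans → (e,e or a,a).
Best chair for cis: E = 2.17 kcal/mol; best chair for trans: E = 0.00 kcal/mol.
The trans isomer is lower by 2.17 kcal/mol.

trans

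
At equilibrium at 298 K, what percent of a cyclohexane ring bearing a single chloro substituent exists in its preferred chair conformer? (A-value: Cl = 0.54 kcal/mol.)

71.3%

One chair has the chloro group axial (E = 0.54 kcal/mol) and the other has it equatorial (E = 0).
ΔG = 0.54 kcal/mol between the two chairs.
K = exp(ΔG/RT) with R = 1.987×10⁻³ kcal mol⁻¹ K⁻¹ and T = 298 K gives K ≈ 2.49.
Fraction in the lower-energy chair = K/(K+1) = 71.3%.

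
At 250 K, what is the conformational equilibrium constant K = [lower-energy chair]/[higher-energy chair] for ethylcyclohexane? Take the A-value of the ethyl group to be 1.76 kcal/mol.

One chair has the ethyl group axial (E = 1.76 kcal/mol) and the other has it equatorial (E = 0).
ΔG = 1.76 kcal/mol between the two chairs.
K = exp(ΔG/RT) with R = 1.987×10⁻³ kcal mol⁻¹ K⁻¹ and T = 250 K gives K ≈ 34.6.

K ≈ 34.6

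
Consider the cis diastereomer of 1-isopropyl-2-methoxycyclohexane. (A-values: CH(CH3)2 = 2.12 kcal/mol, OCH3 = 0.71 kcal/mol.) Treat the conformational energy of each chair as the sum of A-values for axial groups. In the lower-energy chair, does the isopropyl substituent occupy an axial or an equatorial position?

C1 and C2 have opposite parity, so for the cis isomer the two substituents are one axial and one equatorial in each chair.
Chair I (isopropyl axial, methoxy equatorial): E = 2.12 kcal/mol.
Chair II (isopropyl equatorial, methoxy axial): E = 0.71 kcal/mol.
Chair II is the more stable (lower-energy) conformer, and in that chair the isopropyl group is equatorial.

equatorial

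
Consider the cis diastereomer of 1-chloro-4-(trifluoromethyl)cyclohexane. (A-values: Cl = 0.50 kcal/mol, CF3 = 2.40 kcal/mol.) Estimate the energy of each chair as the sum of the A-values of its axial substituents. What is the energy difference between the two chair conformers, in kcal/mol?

C1 and C4 have opposite parity, so for the cis isomer the two substituents are one axial and one equatorial in each chair.
Chair I (chloro axial, trifluoromethyl equatorial): E = 0.50 kcal/mol.
Chair II (chloro equatorial, trifluoromethyl axial): E = 2.40 kcal/mol.
ΔE = 2.40 − 0.50 = 1.90 kcal/mol; chair I is more stable.

1.90 kcal/mol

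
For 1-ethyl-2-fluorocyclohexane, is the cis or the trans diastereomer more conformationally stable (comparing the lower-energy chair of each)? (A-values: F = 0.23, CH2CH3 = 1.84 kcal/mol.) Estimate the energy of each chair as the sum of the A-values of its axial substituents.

At 1,2 positions (parity opposite): cis → (a,e or e,a); trans → (e,e or a,a).
Best chair for cis: E = 0.23 kcal/mol; best chair for trans: E = 0.00 kcal/mol.
The trans isomer is lower by 0.23 kcal/mol.

trans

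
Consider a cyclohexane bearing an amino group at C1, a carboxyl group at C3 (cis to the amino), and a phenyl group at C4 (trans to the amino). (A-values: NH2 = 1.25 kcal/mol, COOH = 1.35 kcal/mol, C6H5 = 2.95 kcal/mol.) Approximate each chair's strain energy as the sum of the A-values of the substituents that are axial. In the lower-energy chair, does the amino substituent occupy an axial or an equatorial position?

equatorial

Chair I (amino axial, carboxyl axial, phenyl axial): E = 5.55 kcal/mol.
Chair II (amino equatorial, carboxyl equatorial, phenyl equatorial): E = 0.00 kcal/mol.
Chair II is the more stable (lower-energy) conformer, and in that chair the amino group is equatorial.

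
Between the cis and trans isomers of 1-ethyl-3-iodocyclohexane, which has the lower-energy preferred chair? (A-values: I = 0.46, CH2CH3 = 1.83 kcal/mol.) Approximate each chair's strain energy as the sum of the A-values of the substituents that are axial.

cis

At 1,3 positions (parity same): cis → (e,e or a,a); trans → (a,e or e,a).
Best chair for cis: E = 0.00 kcal/mol; best chair for trans: E = 0.46 kcal/mol.
The cis isomer is lower by 0.46 kcal/mol.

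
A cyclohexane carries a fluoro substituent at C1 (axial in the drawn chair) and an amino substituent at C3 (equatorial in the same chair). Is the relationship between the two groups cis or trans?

C1 and C3 have the same parity, so their axial bonds point in the same direction.
With same-parity carbons, two substituents on the same face are both axial or both equatorial; opposite faces give one of each.
Here the groups are axial/equatorial → opposite face → trans.

trans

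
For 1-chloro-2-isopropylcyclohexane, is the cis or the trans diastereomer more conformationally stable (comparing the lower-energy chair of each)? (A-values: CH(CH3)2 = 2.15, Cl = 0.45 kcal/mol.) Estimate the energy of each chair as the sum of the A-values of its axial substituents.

At 1,2 positions (parity opposite): cis → (a,e or e,a); trans → (e,e or a,a).
Best chair for cis: E = 0.45 kcal/mol; best chair for trans: E = 0.00 kcal/mol.
The trans isomer is lower by 0.45 kcal/mol.

trans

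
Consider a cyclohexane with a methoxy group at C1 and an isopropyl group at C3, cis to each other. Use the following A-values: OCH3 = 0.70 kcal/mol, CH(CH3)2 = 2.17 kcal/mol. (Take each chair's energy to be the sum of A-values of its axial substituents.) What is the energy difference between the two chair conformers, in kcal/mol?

C1 and C3 have the same parity, so for the cis isomer the two substituents are e,e in one chair and a,a in the other.
Chair I (methoxy axial, isopropyl axial): E = 2.87 kcal/mol.
Chair II (methoxy equatorial, isopropyl equatorial): E = 0.00 kcal/mol.
ΔE = 2.87 − 0.00 = 2.87 kcal/mol; chair II is more stable.

2.87 kcal/mol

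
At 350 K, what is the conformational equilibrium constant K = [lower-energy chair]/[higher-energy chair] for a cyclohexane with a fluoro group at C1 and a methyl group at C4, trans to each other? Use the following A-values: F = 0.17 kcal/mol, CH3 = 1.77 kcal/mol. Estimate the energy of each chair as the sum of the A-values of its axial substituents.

K ≈ 16.3

C1 and C4 have opposite parity, so for the trans isomer the two substituents are e,e in one chair and a,a in the other.
Chair I (fluoro axial, methyl axial): E = 1.94 kcal/mol; chair II (fluoro equatorial, methyl equatorial): E = 0.00 kcal/mol.
ΔG = 1.94 kcal/mol between the two chairs.
K = exp(ΔG/RT) with R = 1.987×10⁻³ kcal mol⁻¹ K⁻¹ and T = 350 K gives K ≈ 16.3.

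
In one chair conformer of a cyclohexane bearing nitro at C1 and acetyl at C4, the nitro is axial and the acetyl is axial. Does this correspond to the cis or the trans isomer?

trans

C1 and C4 have opposite parity, so their axial bonds point in opposite directions.
With opposite-parity carbons, two substituents on the same face are one axial and one equatorial; opposite faces give both axial or both equatorial.
Here the groups are axial/axial → opposite face → trans.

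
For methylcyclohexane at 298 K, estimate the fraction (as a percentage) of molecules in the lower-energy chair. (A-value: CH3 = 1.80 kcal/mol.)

One chair has the methyl group axial (E = 1.80 kcal/mol) and the other has it equatorial (E = 0).
ΔG = 1.80 kcal/mol between the two chairs.
K = exp(ΔG/RT) with R = 1.987×10⁻³ kcal mol⁻¹ K⁻¹ and T = 298 K gives K ≈ 20.9.
Fraction in the lower-energy chair = K/(K+1) = 95.4%.

95.4%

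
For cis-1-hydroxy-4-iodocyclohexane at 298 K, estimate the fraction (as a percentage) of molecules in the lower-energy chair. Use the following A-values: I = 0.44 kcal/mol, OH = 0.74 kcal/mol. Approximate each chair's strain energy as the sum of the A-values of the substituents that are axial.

62.4%

C1 and C4 have opposite parity, so for the cis isomer the two substituents are one axial and one equatorial in each chair.
Chair I (iodo axial, hydroxyl equatorial): E = 0.44 kcal/mol; chair II (iodo equatorial, hydroxyl axial): E = 0.74 kcal/mol.
ΔG = 0.30 kcal/mol between the two chairs.
K = exp(ΔG/RT) with R = 1.987×10⁻³ kcal mol⁻¹ K⁻¹ and T = 298 K gives K ≈ 1.66.
Fraction in the lower-energy chair = K/(K+1) = 62.4%.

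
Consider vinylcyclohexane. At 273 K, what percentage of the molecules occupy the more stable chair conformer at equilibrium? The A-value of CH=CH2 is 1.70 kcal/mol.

One chair has the vinyl group axial (E = 1.70 kcal/mol) and the other has it equatorial (E = 0).
ΔG = 1.70 kcal/mol between the two chairs.
K = exp(ΔG/RT) with R = 1.987×10⁻³ kcal mol⁻¹ K⁻¹ and T = 273 K gives K ≈ 23.
Fraction in the lower-energy chair = K/(K+1) = 95.8%.

95.8%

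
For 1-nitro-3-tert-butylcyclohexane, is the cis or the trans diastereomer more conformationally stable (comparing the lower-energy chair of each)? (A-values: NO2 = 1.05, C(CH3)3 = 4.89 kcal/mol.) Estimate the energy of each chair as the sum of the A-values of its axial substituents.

At 1,3 positions (parity same): cis → (e,e or a,a); trans → (a,e or e,a).
Best chair for cis: E = 0.00 kcal/mol; best chair for trans: E = 1.05 kcal/mol.
The cis isomer is lower by 1.05 kcal/mol.

cis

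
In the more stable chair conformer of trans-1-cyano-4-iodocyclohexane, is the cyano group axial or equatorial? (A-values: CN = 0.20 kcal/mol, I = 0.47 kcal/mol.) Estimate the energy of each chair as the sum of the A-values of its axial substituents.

C1 and C4 have opposite parity, so for the trans isomer the two substituents are e,e in one chair and a,a in the other.
Chair I (cyano axial, iodo axial): E = 0.67 kcal/mol.
Chair II (cyano equatorial, iodo equatorial): E = 0.00 kcal/mol.
Chair II is the more stable (lower-energy) conformer, and in that chair the cyano group is equatorial.

equatorial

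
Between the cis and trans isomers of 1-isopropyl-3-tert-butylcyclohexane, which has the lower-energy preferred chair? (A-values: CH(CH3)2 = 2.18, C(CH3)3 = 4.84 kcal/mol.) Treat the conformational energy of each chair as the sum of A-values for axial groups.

cis

At 1,3 positions (parity same): cis → (e,e or a,a); trans → (a,e or e,a).
Best chair for cis: E = 0.00 kcal/mol; best chair for trans: E = 2.18 kcal/mol.
The cis isomer is lower by 2.18 kcal/mol.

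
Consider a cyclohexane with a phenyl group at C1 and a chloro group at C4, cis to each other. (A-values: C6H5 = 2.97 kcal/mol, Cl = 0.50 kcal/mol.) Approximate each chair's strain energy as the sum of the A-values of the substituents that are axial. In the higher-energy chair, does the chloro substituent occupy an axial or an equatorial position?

equatorial

C1 and C4 have opposite parity, so for the cis isomer the two substituents are one axial and one equatorial in each chair.
Chair I (phenyl axial, chloro equatorial): E = 2.97 kcal/mol.
Chair II (phenyl equatorial, chloro axial): E = 0.50 kcal/mol.
Chair I is the less stable (higher-energy) conformer, and in that chair the chloro group is equatorial.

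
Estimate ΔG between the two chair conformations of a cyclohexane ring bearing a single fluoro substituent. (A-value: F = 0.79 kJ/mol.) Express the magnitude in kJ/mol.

A monosubstituted cyclohexane has one chair with the fluoro group axial (E = A = 0.79 kJ/mol) and one with it equatorial (E = 0).
ΔE = 0.79 − 0 = 0.79 kJ/mol.

0.79 kJ/mol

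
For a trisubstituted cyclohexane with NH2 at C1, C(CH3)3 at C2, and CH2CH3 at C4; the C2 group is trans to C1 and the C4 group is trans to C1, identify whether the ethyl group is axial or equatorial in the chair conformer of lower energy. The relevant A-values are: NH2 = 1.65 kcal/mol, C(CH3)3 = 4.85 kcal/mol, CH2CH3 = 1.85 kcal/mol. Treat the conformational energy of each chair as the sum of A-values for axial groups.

equatorial

Chair I (amino axial, tert-butyl axial, ethyl axial): E = 8.35 kcal/mol.
Chair II (amino equatorial, tert-butyl equatorial, ethyl equatorial): E = 0.00 kcal/mol.
Chair II is the more stable (lower-energy) conformer, and in that chair the ethyl group is equatorial.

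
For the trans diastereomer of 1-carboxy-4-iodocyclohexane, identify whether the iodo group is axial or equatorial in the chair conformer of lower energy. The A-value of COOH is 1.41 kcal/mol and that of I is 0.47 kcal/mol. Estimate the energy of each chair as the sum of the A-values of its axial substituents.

equatorial

C1 and C4 have opposite parity, so for the trans isomer the two substituents are e,e in one chair and a,a in the other.
Chair I (carboxyl axial, iodo axial): E = 1.88 kcal/mol.
Chair II (carboxyl equatorial, iodo equatorial): E = 0.00 kcal/mol.
Chair II is the more stable (lower-energy) conformer, and in that chair the iodo group is equatorial.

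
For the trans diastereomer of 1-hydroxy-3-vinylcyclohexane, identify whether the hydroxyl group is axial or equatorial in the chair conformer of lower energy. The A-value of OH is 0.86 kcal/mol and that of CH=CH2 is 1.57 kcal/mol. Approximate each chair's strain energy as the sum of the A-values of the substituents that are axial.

axial

C1 and C3 have the same parity, so for the trans isomer the two substituents are one axial and one equatorial in each chair.
Chair I (hydroxyl axial, vinyl equatorial): E = 0.86 kcal/mol.
Chair II (hydroxyl equatorial, vinyl axial): E = 1.57 kcal/mol.
Chair I is the more stable (lower-energy) conformer, and in that chair the hydroxyl group is axial.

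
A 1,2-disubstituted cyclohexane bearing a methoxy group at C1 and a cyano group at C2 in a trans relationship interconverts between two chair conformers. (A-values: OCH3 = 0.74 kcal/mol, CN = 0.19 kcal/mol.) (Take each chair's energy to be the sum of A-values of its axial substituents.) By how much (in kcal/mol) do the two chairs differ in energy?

0.93 kcal/mol

C1 and C2 have opposite parity, so for the trans isomer the two substituents are e,e in one chair and a,a in the other.
Chair I (methoxy axial, cyano axial): E = 0.93 kcal/mol.
Chair II (methoxy equatorial, cyano equatorial): E = 0.00 kcal/mol.
ΔE = 0.93 − 0.00 = 0.93 kcal/mol; chair II is more stable.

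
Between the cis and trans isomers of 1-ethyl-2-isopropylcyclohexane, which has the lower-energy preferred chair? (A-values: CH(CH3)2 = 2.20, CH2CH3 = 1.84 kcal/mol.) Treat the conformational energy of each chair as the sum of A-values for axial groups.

trans

At 1,2 positions (parity opposite): cis → (a,e or e,a); trans → (e,e or a,a).
Best chair for cis: E = 1.84 kcal/mol; best chair for trans: E = 0.00 kcal/mol.
The trans isomer is lower by 1.84 kcal/mol.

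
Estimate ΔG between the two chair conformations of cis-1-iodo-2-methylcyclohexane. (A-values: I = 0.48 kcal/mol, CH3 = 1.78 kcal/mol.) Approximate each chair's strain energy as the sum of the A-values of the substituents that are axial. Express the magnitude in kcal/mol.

C1 and C2 have opposite parity, so for the cis isomer the two substituents are one axial and one equatorial in each chair.
Chair I (iodo axial, methyl equatorial): E = 0.48 kcal/mol.
Chair II (iodo equatorial, methyl axial): E = 1.78 kcal/mol.
ΔE = 1.78 − 0.48 = 1.30 kcal/mol; chair I is more stable.

1.30 kcal/mol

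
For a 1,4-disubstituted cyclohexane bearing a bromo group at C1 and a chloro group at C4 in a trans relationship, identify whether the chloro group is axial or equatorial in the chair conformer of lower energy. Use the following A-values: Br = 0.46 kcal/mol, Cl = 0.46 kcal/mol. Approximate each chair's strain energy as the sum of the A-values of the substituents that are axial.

equatorial

C1 and C4 have opposite parity, so for the trans isomer the two substituents are e,e in one chair and a,a in the other.
Chair I (bromo axial, chloro axial): E = 0.92 kcal/mol.
Chair II (bromo equatorial, chloro equatorial): E = 0.00 kcal/mol.
Chair II is the more stable (lower-energy) conformer, and in that chair the chloro group is equatorial.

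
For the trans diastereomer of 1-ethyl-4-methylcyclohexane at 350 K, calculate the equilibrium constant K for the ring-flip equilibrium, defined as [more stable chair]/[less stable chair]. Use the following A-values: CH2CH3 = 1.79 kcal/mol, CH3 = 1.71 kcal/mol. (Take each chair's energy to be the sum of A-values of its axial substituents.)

K ≈ 153

C1 and C4 have opposite parity, so for the trans isomer the two substituents are e,e in one chair and a,a in the other.
Chair I (ethyl axial, methyl axial): E = 3.50 kcal/mol; chair II (ethyl equatorial, methyl equatorial): E = 0.00 kcal/mol.
ΔG = 3.50 kcal/mol between the two chairs.
K = exp(ΔG/RT) with R = 1.987×10⁻³ kcal mol⁻¹ K⁻¹ and T = 350 K gives K ≈ 153.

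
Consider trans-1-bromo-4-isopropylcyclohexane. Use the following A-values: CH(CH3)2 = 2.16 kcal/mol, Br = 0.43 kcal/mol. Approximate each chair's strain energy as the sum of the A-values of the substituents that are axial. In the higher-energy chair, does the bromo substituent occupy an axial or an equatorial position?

axial

C1 and C4 have opposite parity, so for the trans isomer the two substituents are e,e in one chair and a,a in the other.
Chair I (isopropyl axial, bromo axial): E = 2.59 kcal/mol.
Chair II (isopropyl equatorial, bromo equatorial): E = 0.00 kcal/mol.
Chair I is the less stable (higher-energy) conformer, and in that chair the bromo group is axial.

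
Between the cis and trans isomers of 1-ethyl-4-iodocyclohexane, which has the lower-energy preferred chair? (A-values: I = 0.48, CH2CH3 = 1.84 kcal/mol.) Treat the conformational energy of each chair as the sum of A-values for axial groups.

trans

At 1,4 positions (parity opposite): cis → (a,e or e,a); trans → (e,e or a,a).
Best chair for cis: E = 0.48 kcal/mol; best chair for trans: E = 0.00 kcal/mol.
The trans isomer is lower by 0.48 kcal/mol.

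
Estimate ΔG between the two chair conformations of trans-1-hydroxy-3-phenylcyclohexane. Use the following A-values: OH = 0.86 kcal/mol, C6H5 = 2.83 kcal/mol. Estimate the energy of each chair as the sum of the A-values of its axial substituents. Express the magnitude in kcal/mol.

C1 and C3 have the same parity, so for the trans isomer the two substituents are one axial and one equatorial in each chair.
Chair I (hydroxyl axial, phenyl equatorial): E = 0.86 kcal/mol.
Chair II (hydroxyl equatorial, phenyl axial): E = 2.83 kcal/mol.
ΔE = 2.83 − 0.86 = 1.97 kcal/mol; chair I is more stable.

1.97 kcal/mol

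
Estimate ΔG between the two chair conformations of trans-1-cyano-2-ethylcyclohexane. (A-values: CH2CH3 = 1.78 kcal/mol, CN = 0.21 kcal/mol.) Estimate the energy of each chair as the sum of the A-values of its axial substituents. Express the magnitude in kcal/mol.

C1 and C2 have opposite parity, so for the trans isomer the two substituents are e,e in one chair and a,a in the other.
Chair I (ethyl axial, cyano axial): E = 1.99 kcal/mol.
Chair II (ethyl equatorial, cyano equatorial): E = 0.00 kcal/mol.
ΔE = 1.99 − 0.00 = 1.99 kcal/mol; chair II is more stable.

1.99 kcal/mol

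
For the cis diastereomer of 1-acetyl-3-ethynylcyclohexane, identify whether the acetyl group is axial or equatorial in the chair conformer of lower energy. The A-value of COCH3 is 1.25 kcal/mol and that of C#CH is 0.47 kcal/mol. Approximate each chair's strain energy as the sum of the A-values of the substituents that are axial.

C1 and C3 have the same parity, so for the cis isomer the two substituents are e,e in one chair and a,a in the other.
Chair I (acetyl axial, ethynyl axial): E = 1.72 kcal/mol.
Chair II (acetyl equatorial, ethynyl equatorial): E = 0.00 kcal/mol.
Chair II is the more stable (lower-energy) conformer, and in that chair the acetyl group is equatorial.

equatorial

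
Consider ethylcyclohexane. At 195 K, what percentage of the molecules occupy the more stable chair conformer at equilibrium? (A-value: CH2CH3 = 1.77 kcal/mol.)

99.0%

One chair has the ethyl group axial (E = 1.77 kcal/mol) and the other has it equatorial (E = 0).
ΔG = 1.77 kcal/mol between the two chairs.
K = exp(ΔG/RT) with R = 1.987×10⁻³ kcal mol⁻¹ K⁻¹ and T = 195 K gives K ≈ 96.4.
Fraction in the lower-energy chair = K/(K+1) = 99.0%.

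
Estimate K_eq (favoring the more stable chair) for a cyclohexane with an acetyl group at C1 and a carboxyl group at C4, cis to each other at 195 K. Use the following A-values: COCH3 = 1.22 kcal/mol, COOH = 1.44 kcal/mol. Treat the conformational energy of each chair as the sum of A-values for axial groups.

K ≈ 1.76

C1 and C4 have opposite parity, so for the cis isomer the two substituents are one axial and one equatorial in each chair.
Chair I (acetyl axial, carboxyl equatorial): E = 1.22 kcal/mol; chair II (acetyl equatorial, carboxyl axial): E = 1.44 kcal/mol.
ΔG = 0.22 kcal/mol between the two chairs.
K = exp(ΔG/RT) with R = 1.987×10⁻³ kcal mol⁻¹ K⁻¹ and T = 195 K gives K ≈ 1.76.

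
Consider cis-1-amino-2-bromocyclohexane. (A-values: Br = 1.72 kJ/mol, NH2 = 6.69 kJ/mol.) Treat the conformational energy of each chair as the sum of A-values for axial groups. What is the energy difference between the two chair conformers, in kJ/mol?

4.97 kJ/mol

C1 and C2 have opposite parity, so for the cis isomer the two substituents are one axial and one equatorial in each chair.
Chair I (bromo axial, amino equatorial): E = 1.72 kJ/mol.
Chair II (bromo equatorial, amino axial): E = 6.69 kJ/mol.
ΔE = 6.69 − 1.72 = 4.97 kJ/mol; chair I is more stable.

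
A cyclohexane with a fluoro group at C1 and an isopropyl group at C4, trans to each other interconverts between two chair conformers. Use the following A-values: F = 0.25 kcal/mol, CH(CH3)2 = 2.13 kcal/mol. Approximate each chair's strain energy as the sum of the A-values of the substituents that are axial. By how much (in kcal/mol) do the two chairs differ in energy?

2.38 kcal/mol

C1 and C4 have opposite parity, so for the trans isomer the two substituents are e,e in one chair and a,a in the other.
Chair I (fluoro axial, isopropyl axial): E = 2.38 kcal/mol.
Chair II (fluoro equatorial, isopropyl equatorial): E = 0.00 kcal/mol.
ΔE = 2.38 − 0.00 = 2.38 kcal/mol; chair II is more stable.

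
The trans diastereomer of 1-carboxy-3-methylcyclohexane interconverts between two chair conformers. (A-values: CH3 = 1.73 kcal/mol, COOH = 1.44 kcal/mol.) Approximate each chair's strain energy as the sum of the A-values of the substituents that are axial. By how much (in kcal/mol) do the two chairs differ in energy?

0.29 kcal/mol

C1 and C3 have the same parity, so for the trans isomer the two substituents are one axial and one equatorial in each chair.
Chair I (methyl axial, carboxyl equatorial): E = 1.73 kcal/mol.
Chair II (methyl equatorial, carboxyl axial): E = 1.44 kcal/mol.
ΔE = 1.73 − 1.44 = 0.29 kcal/mol; chair II is more stable.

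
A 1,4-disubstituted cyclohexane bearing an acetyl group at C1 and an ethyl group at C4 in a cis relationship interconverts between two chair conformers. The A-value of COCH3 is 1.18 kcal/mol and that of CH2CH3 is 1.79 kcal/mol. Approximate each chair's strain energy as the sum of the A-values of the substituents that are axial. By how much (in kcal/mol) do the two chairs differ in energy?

C1 and C4 have opposite parity, so for the cis isomer the two substituents are one axial and one equatorial in each chair.
Chair I (acetyl axial, ethyl equatorial): E = 1.18 kcal/mol.
Chair II (acetyl equatorial, ethyl axial): E = 1.79 kcal/mol.
ΔE = 1.79 − 1.18 = 0.61 kcal/mol; chair I is more stable.

0.61 kcal/mol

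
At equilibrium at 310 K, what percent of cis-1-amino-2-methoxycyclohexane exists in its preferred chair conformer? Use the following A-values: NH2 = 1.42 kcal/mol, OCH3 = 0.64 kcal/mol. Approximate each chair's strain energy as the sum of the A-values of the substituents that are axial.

78.0%

C1 and C2 have opposite parity, so for the cis isomer the two substituents are one axial and one equatorial in each chair.
Chair I (amino axial, methoxy equatorial): E = 1.42 kcal/mol; chair II (amino equatorial, methoxy axial): E = 0.64 kcal/mol.
ΔG = 0.78 kcal/mol between the two chairs.
K = exp(ΔG/RT) with R = 1.987×10⁻³ kcal mol⁻¹ K⁻¹ and T = 310 K gives K ≈ 3.55.
Fraction in the lower-energy chair = K/(K+1) = 78.0%.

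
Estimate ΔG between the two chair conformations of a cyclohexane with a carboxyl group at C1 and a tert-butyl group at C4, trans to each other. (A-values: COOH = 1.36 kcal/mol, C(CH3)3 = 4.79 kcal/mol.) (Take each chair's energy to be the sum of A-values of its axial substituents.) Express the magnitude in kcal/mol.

C1 and C4 have opposite parity, so for the trans isomer the two substituents are e,e in one chair and a,a in the other.
Chair I (carboxyl axial, tert-butyl axial): E = 6.15 kcal/mol.
Chair II (carboxyl equatorial, tert-butyl equatorial): E = 0.00 kcal/mol.
ΔE = 6.15 − 0.00 = 6.15 kcal/mol; chair II is more stable.

6.15 kcal/mol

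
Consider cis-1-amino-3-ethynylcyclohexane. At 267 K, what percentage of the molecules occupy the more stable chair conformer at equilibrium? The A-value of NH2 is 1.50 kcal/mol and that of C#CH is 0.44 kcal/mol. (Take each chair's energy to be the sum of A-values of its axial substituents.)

C1 and C3 have the same parity, so for the cis isomer the two substituents are e,e in one chair and a,a in the other.
Chair I (amino axial, ethynyl axial): E = 1.94 kcal/mol; chair II (amino equatorial, ethynyl equatorial): E = 0.00 kcal/mol.
ΔG = 1.94 kcal/mol between the two chairs.
K = exp(ΔG/RT) with R = 1.987×10⁻³ kcal mol⁻¹ K⁻¹ and T = 267 K gives K ≈ 38.7.
Fraction in the lower-energy chair = K/(K+1) = 97.5%.

97.5%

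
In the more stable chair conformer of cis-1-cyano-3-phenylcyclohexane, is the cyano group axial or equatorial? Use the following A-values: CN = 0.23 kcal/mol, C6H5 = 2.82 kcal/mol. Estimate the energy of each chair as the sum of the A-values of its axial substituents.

C1 and C3 have the same parity, so for the cis isomer the two substituents are e,e in one chair and a,a in the other.
Chair I (cyano axial, phenyl axial): E = 3.05 kcal/mol.
Chair II (cyano equatorial, phenyl equatorial): E = 0.00 kcal/mol.
Chair II is the more stable (lower-energy) conformer, and in that chair the cyano group is equatorial.

equatorial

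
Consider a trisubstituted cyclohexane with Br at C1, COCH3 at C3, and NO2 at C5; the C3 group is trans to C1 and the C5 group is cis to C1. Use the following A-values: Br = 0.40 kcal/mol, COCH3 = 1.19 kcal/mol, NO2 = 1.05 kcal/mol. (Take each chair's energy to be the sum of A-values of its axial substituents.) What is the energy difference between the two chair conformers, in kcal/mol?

Chair I (bromo axial, acetyl equatorial, nitro axial): E = 1.45 kcal/mol.
Chair II (bromo equatorial, acetyl axial, nitro equatorial): E = 1.19 kcal/mol.
ΔE = 1.45 − 1.19 = 0.26 kcal/mol; chair II is more stable.

0.26 kcal/mol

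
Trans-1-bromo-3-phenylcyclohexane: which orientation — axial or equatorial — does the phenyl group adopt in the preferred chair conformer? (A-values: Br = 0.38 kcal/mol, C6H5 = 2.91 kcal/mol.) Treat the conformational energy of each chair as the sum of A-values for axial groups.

C1 and C3 have the same parity, so for the trans isomer the two substituents are one axial and one equatorial in each chair.
Chair I (bromo axial, phenyl equatorial): E = 0.38 kcal/mol.
Chair II (bromo equatorial, phenyl axial): E = 2.91 kcal/mol.
Chair I is the more stable (lower-energy) conformer, and in that chair the phenyl group is equatorial.

equatorial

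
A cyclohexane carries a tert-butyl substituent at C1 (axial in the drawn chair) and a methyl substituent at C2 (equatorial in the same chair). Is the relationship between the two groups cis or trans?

C1 and C2 have opposite parity, so their axial bonds point in opposite directions.
With opposite-parity carbons, two substituents on the same face are one axial and one equatorial; opposite faces give both axial or both equatorial.
Here the groups are axial/equatorial → same face → cis.

cis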